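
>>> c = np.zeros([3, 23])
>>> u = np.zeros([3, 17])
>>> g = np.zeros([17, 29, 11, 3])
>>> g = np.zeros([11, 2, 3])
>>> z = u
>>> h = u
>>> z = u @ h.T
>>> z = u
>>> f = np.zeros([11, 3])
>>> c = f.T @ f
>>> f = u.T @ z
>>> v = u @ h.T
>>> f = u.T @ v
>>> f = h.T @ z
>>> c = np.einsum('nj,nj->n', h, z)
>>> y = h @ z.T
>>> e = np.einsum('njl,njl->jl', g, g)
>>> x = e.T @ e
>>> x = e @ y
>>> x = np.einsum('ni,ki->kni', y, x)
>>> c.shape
(3,)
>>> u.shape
(3, 17)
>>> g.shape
(11, 2, 3)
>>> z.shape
(3, 17)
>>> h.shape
(3, 17)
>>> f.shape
(17, 17)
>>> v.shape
(3, 3)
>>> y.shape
(3, 3)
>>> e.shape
(2, 3)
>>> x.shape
(2, 3, 3)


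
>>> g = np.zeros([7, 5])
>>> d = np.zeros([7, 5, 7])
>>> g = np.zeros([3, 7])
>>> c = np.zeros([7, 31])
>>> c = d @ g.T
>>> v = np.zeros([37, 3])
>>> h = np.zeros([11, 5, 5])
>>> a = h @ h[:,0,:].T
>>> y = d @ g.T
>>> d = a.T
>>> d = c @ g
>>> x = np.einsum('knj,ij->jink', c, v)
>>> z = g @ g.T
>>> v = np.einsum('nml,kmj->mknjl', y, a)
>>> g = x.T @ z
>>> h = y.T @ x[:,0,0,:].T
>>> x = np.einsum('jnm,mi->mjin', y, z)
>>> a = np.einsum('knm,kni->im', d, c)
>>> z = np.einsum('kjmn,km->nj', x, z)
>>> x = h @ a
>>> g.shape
(7, 5, 37, 3)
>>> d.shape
(7, 5, 7)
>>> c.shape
(7, 5, 3)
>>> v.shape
(5, 11, 7, 11, 3)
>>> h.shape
(3, 5, 3)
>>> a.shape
(3, 7)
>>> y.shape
(7, 5, 3)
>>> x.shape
(3, 5, 7)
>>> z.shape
(5, 7)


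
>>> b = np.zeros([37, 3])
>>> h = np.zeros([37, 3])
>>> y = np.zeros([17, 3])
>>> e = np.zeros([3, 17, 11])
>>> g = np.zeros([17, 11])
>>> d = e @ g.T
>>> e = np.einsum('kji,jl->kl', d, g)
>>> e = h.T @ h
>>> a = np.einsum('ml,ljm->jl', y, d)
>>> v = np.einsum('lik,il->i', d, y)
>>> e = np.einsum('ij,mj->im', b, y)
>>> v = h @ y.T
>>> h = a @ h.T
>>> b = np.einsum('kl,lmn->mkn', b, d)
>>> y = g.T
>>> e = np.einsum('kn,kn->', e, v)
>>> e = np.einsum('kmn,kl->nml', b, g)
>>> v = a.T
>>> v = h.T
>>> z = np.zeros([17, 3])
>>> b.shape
(17, 37, 17)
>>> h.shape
(17, 37)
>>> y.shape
(11, 17)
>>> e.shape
(17, 37, 11)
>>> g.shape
(17, 11)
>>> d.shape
(3, 17, 17)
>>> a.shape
(17, 3)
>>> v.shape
(37, 17)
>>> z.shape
(17, 3)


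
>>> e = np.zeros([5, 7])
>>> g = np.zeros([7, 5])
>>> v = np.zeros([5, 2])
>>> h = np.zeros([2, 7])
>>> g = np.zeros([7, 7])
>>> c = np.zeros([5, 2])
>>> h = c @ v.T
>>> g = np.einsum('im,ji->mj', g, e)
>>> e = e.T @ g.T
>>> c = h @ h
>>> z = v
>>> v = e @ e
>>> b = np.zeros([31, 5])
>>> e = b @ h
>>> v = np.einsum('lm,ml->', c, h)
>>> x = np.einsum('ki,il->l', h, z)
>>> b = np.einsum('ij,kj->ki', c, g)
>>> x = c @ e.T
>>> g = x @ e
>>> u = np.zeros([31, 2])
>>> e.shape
(31, 5)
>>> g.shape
(5, 5)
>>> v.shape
()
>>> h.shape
(5, 5)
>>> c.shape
(5, 5)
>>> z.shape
(5, 2)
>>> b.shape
(7, 5)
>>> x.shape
(5, 31)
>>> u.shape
(31, 2)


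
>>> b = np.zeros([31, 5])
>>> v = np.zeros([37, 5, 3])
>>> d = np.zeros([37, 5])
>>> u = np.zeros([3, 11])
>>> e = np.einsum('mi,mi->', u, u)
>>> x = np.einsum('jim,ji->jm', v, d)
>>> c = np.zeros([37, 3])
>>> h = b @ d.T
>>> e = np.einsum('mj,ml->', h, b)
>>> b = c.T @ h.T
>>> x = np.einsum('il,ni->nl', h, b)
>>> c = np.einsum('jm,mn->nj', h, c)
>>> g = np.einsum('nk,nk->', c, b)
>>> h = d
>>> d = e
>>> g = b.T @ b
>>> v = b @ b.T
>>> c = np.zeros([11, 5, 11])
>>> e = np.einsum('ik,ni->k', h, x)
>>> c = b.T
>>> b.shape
(3, 31)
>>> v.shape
(3, 3)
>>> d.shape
()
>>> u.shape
(3, 11)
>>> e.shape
(5,)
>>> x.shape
(3, 37)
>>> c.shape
(31, 3)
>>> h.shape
(37, 5)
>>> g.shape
(31, 31)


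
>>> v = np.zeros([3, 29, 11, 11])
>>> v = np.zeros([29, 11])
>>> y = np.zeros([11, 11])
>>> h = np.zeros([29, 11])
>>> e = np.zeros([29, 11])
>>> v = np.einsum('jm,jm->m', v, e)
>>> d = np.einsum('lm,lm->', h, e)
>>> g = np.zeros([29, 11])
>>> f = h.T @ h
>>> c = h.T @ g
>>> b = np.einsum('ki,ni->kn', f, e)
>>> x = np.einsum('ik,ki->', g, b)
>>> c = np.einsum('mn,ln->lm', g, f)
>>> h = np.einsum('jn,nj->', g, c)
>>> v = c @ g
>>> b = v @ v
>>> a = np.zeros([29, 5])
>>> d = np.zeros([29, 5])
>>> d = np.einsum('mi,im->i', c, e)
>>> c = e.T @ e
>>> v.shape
(11, 11)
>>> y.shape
(11, 11)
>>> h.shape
()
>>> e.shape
(29, 11)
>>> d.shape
(29,)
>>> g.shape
(29, 11)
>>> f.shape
(11, 11)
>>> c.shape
(11, 11)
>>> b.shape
(11, 11)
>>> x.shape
()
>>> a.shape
(29, 5)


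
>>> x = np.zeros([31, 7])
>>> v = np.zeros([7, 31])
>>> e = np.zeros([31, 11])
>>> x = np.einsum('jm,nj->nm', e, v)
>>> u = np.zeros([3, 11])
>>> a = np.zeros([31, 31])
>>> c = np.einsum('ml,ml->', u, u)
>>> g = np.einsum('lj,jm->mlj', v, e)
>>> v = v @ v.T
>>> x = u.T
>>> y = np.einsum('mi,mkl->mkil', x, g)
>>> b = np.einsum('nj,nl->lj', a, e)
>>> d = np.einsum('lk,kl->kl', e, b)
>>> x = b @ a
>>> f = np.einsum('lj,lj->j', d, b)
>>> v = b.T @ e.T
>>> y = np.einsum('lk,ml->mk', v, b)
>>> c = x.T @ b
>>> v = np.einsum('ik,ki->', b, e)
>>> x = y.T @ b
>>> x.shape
(31, 31)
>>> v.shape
()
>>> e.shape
(31, 11)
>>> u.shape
(3, 11)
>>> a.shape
(31, 31)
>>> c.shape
(31, 31)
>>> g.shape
(11, 7, 31)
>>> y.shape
(11, 31)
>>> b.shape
(11, 31)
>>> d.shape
(11, 31)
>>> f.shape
(31,)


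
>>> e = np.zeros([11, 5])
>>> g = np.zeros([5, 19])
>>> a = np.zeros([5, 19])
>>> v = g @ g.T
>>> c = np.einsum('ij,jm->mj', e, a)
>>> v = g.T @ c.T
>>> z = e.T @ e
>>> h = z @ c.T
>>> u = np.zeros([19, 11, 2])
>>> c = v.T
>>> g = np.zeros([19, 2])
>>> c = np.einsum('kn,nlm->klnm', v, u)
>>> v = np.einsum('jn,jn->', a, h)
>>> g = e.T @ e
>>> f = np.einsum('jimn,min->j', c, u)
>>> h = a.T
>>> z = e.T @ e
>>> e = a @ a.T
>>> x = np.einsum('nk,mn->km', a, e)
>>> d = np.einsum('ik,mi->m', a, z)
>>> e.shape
(5, 5)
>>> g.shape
(5, 5)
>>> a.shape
(5, 19)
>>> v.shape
()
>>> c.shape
(19, 11, 19, 2)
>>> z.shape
(5, 5)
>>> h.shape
(19, 5)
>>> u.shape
(19, 11, 2)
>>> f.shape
(19,)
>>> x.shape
(19, 5)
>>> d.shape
(5,)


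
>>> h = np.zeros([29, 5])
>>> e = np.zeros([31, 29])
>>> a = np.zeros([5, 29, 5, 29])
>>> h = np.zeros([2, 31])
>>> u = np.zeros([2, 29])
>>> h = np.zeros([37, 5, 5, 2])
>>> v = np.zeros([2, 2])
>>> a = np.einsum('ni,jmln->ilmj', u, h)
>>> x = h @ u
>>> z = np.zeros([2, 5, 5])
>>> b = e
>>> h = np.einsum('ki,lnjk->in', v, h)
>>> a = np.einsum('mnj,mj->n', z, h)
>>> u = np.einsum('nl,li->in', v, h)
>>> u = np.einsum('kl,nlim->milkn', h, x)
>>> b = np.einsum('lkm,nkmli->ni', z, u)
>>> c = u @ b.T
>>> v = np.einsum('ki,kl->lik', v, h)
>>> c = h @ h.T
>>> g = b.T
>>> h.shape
(2, 5)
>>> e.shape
(31, 29)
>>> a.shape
(5,)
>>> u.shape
(29, 5, 5, 2, 37)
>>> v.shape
(5, 2, 2)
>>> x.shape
(37, 5, 5, 29)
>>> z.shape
(2, 5, 5)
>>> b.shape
(29, 37)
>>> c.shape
(2, 2)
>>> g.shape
(37, 29)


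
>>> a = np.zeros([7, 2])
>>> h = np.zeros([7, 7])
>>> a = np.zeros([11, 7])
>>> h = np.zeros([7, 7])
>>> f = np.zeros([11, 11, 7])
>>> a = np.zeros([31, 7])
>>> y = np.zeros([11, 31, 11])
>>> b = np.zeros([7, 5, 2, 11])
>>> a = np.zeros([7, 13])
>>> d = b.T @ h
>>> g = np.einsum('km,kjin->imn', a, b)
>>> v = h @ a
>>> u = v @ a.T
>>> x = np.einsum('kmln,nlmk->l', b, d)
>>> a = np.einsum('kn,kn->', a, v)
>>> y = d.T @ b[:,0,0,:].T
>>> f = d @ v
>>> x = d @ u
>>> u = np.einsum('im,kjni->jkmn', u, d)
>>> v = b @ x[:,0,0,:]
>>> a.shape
()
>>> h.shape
(7, 7)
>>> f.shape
(11, 2, 5, 13)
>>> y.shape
(7, 5, 2, 7)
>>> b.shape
(7, 5, 2, 11)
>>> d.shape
(11, 2, 5, 7)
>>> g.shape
(2, 13, 11)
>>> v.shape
(7, 5, 2, 7)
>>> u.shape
(2, 11, 7, 5)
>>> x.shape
(11, 2, 5, 7)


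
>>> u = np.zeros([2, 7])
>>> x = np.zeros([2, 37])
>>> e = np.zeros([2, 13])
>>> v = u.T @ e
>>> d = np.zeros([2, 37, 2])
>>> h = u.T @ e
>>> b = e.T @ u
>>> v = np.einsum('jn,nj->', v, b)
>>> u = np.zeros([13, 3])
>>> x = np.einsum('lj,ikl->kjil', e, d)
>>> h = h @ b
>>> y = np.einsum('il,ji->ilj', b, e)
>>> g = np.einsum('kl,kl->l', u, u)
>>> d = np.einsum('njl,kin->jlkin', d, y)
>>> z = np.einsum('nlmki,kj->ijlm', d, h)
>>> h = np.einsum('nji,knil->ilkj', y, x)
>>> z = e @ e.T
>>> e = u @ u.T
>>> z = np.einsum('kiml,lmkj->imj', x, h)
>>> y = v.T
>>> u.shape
(13, 3)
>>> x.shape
(37, 13, 2, 2)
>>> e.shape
(13, 13)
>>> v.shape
()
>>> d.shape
(37, 2, 13, 7, 2)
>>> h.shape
(2, 2, 37, 7)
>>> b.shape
(13, 7)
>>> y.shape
()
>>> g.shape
(3,)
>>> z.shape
(13, 2, 7)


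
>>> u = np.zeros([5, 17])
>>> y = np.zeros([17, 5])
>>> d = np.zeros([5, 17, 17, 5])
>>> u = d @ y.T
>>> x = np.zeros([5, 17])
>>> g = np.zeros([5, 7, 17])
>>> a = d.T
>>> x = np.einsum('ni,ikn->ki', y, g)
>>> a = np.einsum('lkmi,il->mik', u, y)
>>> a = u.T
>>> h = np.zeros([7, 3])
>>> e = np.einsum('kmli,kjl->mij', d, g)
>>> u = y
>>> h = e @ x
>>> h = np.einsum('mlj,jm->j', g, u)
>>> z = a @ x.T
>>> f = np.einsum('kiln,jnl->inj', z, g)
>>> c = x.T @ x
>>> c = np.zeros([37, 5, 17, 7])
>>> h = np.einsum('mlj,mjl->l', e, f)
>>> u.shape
(17, 5)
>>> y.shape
(17, 5)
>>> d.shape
(5, 17, 17, 5)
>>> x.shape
(7, 5)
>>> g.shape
(5, 7, 17)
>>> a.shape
(17, 17, 17, 5)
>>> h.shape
(5,)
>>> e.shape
(17, 5, 7)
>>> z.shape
(17, 17, 17, 7)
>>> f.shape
(17, 7, 5)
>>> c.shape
(37, 5, 17, 7)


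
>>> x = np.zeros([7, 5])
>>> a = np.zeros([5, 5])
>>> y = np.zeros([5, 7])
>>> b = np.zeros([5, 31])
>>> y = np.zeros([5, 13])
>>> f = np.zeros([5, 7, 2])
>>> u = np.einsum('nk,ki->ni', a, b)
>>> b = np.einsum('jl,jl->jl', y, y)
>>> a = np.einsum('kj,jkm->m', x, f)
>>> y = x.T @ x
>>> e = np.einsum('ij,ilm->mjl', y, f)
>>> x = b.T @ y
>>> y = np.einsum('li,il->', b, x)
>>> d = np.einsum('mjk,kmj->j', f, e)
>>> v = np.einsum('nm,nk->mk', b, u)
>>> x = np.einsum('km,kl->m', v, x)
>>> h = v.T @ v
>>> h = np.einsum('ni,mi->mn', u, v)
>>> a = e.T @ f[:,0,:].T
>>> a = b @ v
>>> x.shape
(31,)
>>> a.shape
(5, 31)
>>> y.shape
()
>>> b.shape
(5, 13)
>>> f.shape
(5, 7, 2)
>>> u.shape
(5, 31)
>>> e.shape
(2, 5, 7)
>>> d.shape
(7,)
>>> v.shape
(13, 31)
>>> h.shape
(13, 5)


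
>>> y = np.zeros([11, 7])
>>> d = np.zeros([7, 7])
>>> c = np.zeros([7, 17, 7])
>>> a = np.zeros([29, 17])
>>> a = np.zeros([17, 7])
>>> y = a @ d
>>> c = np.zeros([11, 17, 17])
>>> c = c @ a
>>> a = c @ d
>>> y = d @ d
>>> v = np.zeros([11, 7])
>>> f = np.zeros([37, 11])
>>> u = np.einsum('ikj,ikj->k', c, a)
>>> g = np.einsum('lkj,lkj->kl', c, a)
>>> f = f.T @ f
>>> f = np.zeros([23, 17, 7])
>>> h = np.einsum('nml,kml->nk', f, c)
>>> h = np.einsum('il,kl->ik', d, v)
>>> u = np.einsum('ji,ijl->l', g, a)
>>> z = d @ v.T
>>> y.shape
(7, 7)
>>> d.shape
(7, 7)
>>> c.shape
(11, 17, 7)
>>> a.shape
(11, 17, 7)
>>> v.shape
(11, 7)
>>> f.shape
(23, 17, 7)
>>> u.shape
(7,)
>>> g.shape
(17, 11)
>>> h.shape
(7, 11)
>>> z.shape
(7, 11)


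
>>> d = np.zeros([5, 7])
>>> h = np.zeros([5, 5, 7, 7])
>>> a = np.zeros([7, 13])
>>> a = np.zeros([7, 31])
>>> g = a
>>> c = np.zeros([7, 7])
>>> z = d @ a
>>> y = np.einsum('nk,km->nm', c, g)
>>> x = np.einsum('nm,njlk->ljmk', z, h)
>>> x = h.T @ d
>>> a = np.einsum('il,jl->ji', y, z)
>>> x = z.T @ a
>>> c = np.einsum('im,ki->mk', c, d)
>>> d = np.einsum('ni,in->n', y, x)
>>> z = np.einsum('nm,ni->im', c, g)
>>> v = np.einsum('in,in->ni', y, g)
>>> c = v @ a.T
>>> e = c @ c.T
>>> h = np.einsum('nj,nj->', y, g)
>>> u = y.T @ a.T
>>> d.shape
(7,)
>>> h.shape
()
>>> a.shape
(5, 7)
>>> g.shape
(7, 31)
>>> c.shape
(31, 5)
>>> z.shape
(31, 5)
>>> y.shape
(7, 31)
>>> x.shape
(31, 7)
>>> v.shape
(31, 7)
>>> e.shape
(31, 31)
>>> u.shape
(31, 5)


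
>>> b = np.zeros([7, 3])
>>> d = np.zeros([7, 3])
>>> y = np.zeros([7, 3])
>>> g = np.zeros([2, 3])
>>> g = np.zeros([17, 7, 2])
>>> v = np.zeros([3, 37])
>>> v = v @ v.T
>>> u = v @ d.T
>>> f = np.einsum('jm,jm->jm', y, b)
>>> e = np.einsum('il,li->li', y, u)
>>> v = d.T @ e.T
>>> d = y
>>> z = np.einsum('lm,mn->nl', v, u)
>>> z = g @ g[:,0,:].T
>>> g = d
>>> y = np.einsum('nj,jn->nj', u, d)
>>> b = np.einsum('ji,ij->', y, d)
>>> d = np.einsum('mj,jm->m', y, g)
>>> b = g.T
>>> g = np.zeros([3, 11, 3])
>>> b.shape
(3, 7)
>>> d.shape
(3,)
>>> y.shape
(3, 7)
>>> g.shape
(3, 11, 3)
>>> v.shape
(3, 3)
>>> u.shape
(3, 7)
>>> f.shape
(7, 3)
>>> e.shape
(3, 7)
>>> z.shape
(17, 7, 17)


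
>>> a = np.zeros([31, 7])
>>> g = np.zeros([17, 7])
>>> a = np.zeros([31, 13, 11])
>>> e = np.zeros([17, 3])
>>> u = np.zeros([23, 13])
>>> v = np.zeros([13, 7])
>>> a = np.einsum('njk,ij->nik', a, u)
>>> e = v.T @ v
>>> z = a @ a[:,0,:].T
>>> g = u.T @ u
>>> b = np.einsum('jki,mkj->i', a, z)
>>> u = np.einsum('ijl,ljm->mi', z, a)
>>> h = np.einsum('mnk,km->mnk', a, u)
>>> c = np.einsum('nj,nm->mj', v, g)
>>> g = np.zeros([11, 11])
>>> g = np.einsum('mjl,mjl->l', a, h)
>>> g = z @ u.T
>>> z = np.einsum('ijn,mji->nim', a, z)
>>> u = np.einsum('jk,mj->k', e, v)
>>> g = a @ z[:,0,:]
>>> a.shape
(31, 23, 11)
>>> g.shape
(31, 23, 31)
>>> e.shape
(7, 7)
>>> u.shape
(7,)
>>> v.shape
(13, 7)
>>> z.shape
(11, 31, 31)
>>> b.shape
(11,)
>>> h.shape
(31, 23, 11)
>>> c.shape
(13, 7)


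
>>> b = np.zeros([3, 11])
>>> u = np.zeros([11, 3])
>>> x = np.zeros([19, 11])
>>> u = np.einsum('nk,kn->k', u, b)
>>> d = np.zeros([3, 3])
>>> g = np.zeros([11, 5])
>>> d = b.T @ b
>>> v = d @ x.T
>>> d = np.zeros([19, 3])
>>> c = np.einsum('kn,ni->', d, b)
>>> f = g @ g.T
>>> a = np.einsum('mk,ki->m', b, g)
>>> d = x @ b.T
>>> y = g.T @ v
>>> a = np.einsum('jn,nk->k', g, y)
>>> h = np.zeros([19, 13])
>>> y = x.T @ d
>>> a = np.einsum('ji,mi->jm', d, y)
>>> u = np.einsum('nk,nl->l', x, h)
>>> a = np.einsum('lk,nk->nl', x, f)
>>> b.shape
(3, 11)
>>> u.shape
(13,)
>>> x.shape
(19, 11)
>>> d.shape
(19, 3)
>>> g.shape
(11, 5)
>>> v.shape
(11, 19)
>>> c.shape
()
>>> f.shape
(11, 11)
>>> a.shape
(11, 19)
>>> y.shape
(11, 3)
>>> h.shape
(19, 13)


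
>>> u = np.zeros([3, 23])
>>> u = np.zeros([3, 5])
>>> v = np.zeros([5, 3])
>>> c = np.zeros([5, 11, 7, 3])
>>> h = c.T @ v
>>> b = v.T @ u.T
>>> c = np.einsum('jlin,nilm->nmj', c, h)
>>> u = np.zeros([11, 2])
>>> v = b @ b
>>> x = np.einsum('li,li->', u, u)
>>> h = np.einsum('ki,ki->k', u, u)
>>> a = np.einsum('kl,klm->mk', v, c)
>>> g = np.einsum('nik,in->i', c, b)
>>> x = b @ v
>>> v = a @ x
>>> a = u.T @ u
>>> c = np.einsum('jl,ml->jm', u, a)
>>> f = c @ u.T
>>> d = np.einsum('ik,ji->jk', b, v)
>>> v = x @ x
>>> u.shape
(11, 2)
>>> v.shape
(3, 3)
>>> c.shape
(11, 2)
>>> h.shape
(11,)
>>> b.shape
(3, 3)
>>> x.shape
(3, 3)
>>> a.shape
(2, 2)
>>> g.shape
(3,)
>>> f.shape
(11, 11)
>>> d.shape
(5, 3)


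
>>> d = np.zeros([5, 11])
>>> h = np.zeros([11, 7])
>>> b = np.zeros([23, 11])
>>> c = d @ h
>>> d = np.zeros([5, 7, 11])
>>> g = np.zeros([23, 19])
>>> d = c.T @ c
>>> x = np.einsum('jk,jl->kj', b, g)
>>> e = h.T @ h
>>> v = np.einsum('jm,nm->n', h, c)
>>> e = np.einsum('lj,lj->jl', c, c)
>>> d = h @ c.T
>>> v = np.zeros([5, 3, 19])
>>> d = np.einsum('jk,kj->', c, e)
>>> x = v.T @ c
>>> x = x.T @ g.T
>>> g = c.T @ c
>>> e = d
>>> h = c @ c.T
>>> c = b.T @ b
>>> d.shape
()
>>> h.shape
(5, 5)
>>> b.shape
(23, 11)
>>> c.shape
(11, 11)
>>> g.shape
(7, 7)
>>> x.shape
(7, 3, 23)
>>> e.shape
()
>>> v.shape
(5, 3, 19)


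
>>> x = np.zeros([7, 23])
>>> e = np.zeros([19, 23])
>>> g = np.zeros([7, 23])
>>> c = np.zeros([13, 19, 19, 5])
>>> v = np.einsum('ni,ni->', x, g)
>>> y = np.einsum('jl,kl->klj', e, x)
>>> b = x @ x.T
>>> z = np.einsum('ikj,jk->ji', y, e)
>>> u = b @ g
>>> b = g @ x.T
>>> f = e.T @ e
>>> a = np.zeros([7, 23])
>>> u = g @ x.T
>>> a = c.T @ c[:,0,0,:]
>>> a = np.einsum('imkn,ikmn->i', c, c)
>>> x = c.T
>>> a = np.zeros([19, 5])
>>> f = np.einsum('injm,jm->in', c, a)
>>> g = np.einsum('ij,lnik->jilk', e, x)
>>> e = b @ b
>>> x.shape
(5, 19, 19, 13)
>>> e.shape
(7, 7)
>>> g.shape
(23, 19, 5, 13)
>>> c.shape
(13, 19, 19, 5)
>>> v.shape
()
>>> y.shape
(7, 23, 19)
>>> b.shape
(7, 7)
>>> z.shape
(19, 7)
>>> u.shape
(7, 7)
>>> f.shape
(13, 19)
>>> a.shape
(19, 5)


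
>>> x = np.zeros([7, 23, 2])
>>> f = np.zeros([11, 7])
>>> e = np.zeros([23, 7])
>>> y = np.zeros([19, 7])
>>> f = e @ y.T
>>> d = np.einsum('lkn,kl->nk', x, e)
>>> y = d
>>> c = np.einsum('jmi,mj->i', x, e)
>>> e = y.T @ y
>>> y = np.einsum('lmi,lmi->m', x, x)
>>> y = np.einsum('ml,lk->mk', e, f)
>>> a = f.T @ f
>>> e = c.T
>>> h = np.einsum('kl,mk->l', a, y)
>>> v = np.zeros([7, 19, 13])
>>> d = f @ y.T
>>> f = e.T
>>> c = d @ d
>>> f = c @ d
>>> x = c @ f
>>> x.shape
(23, 23)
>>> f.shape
(23, 23)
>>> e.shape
(2,)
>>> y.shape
(23, 19)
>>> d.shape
(23, 23)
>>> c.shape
(23, 23)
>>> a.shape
(19, 19)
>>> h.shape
(19,)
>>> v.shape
(7, 19, 13)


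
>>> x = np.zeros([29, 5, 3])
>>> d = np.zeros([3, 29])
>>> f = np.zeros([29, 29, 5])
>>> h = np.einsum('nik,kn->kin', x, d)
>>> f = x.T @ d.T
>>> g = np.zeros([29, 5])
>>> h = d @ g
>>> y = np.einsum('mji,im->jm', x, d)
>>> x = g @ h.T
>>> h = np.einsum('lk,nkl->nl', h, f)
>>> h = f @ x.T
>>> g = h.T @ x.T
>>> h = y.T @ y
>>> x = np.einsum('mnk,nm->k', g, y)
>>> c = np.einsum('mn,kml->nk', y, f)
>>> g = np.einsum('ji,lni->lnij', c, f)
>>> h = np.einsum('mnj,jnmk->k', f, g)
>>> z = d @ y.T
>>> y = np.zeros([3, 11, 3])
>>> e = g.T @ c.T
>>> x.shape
(29,)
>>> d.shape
(3, 29)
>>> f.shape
(3, 5, 3)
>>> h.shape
(29,)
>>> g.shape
(3, 5, 3, 29)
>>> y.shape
(3, 11, 3)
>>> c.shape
(29, 3)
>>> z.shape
(3, 5)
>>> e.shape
(29, 3, 5, 29)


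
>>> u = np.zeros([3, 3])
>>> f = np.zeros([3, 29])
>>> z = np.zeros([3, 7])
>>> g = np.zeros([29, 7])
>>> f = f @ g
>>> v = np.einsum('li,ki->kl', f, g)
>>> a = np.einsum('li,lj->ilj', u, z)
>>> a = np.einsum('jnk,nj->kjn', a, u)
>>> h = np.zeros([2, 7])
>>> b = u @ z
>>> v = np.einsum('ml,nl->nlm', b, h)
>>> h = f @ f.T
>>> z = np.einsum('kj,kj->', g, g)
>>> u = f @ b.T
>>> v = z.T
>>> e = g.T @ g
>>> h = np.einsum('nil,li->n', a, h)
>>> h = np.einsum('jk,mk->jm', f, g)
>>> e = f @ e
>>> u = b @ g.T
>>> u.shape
(3, 29)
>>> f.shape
(3, 7)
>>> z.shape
()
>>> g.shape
(29, 7)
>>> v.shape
()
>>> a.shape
(7, 3, 3)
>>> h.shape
(3, 29)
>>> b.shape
(3, 7)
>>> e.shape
(3, 7)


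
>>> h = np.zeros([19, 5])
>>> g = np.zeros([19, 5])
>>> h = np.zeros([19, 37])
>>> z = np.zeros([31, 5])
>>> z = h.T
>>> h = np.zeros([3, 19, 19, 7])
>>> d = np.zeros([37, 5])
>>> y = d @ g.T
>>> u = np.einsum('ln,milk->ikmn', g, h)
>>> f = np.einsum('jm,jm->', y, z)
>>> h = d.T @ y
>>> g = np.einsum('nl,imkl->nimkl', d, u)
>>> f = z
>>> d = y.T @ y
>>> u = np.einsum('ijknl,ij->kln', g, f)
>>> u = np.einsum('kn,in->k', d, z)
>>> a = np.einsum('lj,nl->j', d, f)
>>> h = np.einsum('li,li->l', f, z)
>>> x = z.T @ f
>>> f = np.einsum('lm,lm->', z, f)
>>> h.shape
(37,)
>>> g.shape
(37, 19, 7, 3, 5)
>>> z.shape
(37, 19)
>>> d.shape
(19, 19)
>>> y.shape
(37, 19)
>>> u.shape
(19,)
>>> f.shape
()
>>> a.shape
(19,)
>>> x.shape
(19, 19)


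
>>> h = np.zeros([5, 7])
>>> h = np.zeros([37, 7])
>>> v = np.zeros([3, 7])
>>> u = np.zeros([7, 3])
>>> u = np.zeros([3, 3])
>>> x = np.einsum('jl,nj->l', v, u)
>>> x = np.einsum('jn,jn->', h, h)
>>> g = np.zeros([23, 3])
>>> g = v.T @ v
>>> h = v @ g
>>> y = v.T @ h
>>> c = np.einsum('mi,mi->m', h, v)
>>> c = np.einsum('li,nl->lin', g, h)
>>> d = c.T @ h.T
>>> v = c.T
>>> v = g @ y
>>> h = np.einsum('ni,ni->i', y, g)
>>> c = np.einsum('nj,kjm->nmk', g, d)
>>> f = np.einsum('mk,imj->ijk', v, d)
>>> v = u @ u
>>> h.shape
(7,)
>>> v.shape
(3, 3)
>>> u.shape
(3, 3)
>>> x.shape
()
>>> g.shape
(7, 7)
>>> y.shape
(7, 7)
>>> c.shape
(7, 3, 3)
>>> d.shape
(3, 7, 3)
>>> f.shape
(3, 3, 7)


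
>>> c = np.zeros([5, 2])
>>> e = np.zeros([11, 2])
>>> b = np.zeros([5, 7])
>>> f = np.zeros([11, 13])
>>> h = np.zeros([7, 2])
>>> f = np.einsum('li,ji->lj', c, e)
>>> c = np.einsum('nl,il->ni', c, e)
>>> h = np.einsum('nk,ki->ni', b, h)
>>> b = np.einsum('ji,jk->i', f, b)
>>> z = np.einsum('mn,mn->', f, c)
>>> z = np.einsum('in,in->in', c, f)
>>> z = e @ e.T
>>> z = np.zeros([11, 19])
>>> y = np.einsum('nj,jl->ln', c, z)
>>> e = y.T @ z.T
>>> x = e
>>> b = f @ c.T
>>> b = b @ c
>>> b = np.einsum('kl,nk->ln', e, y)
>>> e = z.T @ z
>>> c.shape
(5, 11)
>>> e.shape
(19, 19)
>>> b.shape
(11, 19)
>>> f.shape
(5, 11)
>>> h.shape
(5, 2)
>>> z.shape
(11, 19)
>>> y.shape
(19, 5)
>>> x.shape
(5, 11)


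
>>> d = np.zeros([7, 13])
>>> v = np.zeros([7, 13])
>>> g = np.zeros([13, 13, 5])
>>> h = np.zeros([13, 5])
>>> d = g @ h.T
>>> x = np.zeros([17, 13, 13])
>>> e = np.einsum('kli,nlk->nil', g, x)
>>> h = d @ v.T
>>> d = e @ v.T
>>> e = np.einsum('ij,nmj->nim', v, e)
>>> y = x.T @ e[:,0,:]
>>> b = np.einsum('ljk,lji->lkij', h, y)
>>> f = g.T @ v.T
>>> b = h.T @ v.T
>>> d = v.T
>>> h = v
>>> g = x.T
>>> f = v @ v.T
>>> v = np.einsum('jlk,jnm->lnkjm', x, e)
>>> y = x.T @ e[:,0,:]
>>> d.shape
(13, 7)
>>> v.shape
(13, 7, 13, 17, 5)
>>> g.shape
(13, 13, 17)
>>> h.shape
(7, 13)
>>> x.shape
(17, 13, 13)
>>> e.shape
(17, 7, 5)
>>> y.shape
(13, 13, 5)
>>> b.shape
(7, 13, 7)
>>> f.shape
(7, 7)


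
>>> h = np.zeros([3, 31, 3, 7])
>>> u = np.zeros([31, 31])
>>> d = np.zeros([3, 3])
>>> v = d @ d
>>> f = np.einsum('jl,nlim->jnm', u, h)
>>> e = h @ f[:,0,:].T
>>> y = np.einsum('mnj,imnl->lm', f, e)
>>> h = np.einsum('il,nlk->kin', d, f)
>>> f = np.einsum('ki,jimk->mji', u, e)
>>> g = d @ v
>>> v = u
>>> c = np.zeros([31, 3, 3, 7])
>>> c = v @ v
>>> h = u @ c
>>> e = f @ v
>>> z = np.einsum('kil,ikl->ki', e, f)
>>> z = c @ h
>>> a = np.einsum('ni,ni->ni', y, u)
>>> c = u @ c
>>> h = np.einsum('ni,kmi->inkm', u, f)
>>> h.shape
(31, 31, 3, 3)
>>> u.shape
(31, 31)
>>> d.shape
(3, 3)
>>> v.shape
(31, 31)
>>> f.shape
(3, 3, 31)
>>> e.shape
(3, 3, 31)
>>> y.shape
(31, 31)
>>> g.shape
(3, 3)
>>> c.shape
(31, 31)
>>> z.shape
(31, 31)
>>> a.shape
(31, 31)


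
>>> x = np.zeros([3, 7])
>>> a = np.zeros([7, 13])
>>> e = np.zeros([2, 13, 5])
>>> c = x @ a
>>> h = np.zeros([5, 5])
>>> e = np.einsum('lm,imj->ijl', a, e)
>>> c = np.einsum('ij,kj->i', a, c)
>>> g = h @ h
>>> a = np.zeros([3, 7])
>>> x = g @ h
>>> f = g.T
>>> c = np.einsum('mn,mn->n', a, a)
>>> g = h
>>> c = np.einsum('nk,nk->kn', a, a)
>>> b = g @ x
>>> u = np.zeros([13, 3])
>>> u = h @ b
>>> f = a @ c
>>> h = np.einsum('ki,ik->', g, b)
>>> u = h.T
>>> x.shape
(5, 5)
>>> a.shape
(3, 7)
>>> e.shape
(2, 5, 7)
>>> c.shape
(7, 3)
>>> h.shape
()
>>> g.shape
(5, 5)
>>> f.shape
(3, 3)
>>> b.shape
(5, 5)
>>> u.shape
()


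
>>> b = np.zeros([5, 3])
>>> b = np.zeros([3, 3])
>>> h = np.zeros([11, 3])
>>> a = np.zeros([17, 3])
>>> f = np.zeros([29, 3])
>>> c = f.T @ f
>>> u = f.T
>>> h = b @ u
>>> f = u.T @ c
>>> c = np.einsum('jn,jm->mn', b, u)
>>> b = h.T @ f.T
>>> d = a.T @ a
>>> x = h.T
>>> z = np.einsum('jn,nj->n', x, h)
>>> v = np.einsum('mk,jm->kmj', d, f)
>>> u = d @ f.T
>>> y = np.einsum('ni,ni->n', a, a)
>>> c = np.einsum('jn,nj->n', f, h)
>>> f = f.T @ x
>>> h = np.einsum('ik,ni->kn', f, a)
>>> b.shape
(29, 29)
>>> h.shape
(3, 17)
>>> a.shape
(17, 3)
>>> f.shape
(3, 3)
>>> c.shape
(3,)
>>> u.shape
(3, 29)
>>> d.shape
(3, 3)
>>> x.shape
(29, 3)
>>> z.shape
(3,)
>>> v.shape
(3, 3, 29)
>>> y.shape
(17,)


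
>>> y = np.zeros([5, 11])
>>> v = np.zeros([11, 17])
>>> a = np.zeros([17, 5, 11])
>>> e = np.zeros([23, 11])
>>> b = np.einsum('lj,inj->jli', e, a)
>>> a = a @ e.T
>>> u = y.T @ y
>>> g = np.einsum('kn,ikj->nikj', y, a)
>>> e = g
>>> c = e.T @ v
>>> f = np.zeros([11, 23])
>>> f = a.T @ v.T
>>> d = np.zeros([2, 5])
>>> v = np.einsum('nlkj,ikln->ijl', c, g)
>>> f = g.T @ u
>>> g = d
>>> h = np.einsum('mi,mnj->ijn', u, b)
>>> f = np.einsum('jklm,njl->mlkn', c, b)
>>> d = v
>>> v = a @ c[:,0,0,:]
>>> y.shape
(5, 11)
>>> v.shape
(17, 5, 17)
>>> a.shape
(17, 5, 23)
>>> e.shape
(11, 17, 5, 23)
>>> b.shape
(11, 23, 17)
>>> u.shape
(11, 11)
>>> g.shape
(2, 5)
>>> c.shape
(23, 5, 17, 17)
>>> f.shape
(17, 17, 5, 11)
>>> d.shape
(11, 17, 5)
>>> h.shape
(11, 17, 23)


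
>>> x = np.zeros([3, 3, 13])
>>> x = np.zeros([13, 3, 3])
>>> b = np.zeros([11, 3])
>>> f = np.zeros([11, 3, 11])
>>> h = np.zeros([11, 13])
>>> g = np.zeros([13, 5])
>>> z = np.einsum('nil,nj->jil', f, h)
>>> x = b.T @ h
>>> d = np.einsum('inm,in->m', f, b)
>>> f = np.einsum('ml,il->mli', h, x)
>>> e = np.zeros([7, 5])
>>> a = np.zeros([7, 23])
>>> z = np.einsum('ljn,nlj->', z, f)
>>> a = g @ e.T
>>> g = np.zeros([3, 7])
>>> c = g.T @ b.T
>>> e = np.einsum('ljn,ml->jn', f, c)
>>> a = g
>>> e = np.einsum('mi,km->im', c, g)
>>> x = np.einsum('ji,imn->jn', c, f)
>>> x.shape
(7, 3)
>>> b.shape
(11, 3)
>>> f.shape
(11, 13, 3)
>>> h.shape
(11, 13)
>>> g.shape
(3, 7)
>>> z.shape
()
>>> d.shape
(11,)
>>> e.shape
(11, 7)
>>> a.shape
(3, 7)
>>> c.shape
(7, 11)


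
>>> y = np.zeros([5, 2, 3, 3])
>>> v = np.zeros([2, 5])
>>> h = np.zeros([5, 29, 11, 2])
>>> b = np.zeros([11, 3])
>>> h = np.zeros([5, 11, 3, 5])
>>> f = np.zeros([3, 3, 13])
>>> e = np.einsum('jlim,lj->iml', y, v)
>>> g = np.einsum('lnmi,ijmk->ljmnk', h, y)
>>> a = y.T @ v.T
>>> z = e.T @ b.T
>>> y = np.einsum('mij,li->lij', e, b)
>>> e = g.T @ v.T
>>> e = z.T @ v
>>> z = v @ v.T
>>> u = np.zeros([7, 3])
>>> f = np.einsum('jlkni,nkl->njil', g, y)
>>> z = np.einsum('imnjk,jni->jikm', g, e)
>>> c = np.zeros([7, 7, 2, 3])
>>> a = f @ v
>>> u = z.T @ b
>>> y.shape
(11, 3, 2)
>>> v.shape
(2, 5)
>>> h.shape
(5, 11, 3, 5)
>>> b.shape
(11, 3)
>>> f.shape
(11, 5, 3, 2)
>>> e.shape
(11, 3, 5)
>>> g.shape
(5, 2, 3, 11, 3)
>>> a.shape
(11, 5, 3, 5)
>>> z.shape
(11, 5, 3, 2)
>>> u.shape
(2, 3, 5, 3)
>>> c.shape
(7, 7, 2, 3)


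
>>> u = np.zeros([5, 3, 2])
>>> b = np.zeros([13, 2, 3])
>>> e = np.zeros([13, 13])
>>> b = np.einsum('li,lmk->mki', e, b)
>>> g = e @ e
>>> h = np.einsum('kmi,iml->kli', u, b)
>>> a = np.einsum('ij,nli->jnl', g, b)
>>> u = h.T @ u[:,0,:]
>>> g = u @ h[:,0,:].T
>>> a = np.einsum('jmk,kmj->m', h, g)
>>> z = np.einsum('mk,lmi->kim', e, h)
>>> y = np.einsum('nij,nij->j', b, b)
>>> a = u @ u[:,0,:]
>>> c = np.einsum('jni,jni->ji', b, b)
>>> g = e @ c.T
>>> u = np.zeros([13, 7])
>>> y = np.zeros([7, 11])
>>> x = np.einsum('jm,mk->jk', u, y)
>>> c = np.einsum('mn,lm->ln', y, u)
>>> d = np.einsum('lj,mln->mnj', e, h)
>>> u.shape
(13, 7)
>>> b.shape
(2, 3, 13)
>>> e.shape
(13, 13)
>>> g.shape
(13, 2)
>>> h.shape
(5, 13, 2)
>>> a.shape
(2, 13, 2)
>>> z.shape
(13, 2, 13)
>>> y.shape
(7, 11)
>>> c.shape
(13, 11)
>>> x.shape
(13, 11)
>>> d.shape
(5, 2, 13)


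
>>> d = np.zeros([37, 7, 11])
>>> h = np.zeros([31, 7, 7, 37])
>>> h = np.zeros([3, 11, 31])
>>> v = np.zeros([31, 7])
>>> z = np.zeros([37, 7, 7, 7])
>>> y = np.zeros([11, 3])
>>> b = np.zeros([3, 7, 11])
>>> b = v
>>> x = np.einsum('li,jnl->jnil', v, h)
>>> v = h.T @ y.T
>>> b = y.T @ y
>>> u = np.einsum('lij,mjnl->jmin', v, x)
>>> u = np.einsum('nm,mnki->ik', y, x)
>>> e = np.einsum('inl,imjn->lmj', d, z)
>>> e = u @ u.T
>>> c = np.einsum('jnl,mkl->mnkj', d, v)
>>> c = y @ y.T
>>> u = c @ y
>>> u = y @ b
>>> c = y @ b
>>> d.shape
(37, 7, 11)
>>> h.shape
(3, 11, 31)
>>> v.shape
(31, 11, 11)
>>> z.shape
(37, 7, 7, 7)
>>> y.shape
(11, 3)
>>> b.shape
(3, 3)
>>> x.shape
(3, 11, 7, 31)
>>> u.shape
(11, 3)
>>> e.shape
(31, 31)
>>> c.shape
(11, 3)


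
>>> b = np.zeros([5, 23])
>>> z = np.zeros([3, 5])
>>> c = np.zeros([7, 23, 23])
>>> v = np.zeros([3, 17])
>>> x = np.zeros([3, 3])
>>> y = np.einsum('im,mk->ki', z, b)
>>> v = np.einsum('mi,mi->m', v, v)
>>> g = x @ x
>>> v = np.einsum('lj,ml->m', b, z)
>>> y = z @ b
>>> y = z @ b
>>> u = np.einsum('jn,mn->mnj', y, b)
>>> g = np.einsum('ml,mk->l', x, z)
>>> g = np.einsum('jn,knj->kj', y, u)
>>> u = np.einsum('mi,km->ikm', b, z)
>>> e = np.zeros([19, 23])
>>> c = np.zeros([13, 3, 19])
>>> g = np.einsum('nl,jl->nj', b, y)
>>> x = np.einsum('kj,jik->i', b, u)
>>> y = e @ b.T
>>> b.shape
(5, 23)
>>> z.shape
(3, 5)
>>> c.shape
(13, 3, 19)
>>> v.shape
(3,)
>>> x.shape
(3,)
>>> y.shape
(19, 5)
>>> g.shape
(5, 3)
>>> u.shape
(23, 3, 5)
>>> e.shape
(19, 23)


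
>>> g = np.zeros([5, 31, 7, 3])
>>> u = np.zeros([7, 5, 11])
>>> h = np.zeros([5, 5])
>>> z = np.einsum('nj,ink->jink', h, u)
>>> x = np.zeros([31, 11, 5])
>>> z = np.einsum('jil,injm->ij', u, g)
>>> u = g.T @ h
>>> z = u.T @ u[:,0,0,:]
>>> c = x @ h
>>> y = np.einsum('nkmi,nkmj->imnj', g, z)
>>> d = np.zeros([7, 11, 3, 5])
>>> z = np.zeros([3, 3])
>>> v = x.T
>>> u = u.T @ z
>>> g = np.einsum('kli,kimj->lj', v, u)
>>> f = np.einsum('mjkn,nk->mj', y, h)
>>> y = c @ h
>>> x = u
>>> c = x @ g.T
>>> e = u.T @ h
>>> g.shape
(11, 3)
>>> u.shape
(5, 31, 7, 3)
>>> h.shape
(5, 5)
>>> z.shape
(3, 3)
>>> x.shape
(5, 31, 7, 3)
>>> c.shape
(5, 31, 7, 11)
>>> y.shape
(31, 11, 5)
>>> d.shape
(7, 11, 3, 5)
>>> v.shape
(5, 11, 31)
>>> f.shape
(3, 7)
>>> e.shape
(3, 7, 31, 5)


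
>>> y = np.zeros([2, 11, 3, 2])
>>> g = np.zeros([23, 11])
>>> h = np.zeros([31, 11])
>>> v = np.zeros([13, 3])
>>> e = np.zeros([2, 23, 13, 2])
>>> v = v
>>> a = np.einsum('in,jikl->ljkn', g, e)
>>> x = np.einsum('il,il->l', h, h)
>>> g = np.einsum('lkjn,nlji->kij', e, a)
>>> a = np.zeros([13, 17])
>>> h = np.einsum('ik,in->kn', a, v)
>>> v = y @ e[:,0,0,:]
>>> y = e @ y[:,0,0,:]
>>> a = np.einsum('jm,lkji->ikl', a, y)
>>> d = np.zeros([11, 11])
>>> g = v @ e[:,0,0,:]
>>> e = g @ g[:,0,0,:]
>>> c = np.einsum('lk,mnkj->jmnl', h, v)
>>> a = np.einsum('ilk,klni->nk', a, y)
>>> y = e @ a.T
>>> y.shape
(2, 11, 3, 13)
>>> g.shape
(2, 11, 3, 2)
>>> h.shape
(17, 3)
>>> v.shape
(2, 11, 3, 2)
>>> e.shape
(2, 11, 3, 2)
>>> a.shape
(13, 2)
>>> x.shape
(11,)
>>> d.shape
(11, 11)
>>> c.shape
(2, 2, 11, 17)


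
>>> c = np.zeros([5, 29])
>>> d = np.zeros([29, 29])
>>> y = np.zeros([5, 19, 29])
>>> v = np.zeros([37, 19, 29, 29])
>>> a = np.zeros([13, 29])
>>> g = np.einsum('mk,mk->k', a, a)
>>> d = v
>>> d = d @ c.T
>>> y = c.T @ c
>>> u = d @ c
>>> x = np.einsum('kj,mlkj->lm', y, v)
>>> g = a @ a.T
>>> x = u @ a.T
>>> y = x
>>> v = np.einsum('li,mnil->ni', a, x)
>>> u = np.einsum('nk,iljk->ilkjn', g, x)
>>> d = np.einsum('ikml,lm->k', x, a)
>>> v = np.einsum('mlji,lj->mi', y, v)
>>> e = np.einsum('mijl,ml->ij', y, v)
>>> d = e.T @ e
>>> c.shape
(5, 29)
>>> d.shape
(29, 29)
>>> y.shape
(37, 19, 29, 13)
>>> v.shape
(37, 13)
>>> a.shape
(13, 29)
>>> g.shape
(13, 13)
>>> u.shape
(37, 19, 13, 29, 13)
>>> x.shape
(37, 19, 29, 13)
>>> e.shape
(19, 29)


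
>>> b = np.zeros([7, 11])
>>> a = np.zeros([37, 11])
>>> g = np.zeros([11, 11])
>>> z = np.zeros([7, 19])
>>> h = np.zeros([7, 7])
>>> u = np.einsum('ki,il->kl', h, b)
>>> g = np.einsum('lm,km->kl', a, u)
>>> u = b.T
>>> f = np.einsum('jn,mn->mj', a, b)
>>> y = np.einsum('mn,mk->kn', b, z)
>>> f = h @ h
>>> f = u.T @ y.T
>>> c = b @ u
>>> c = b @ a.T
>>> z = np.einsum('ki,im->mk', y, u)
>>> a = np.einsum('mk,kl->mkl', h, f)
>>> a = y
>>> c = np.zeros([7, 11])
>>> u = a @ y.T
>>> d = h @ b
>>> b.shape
(7, 11)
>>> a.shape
(19, 11)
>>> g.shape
(7, 37)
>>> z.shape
(7, 19)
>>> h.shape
(7, 7)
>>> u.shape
(19, 19)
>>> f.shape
(7, 19)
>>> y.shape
(19, 11)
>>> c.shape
(7, 11)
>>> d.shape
(7, 11)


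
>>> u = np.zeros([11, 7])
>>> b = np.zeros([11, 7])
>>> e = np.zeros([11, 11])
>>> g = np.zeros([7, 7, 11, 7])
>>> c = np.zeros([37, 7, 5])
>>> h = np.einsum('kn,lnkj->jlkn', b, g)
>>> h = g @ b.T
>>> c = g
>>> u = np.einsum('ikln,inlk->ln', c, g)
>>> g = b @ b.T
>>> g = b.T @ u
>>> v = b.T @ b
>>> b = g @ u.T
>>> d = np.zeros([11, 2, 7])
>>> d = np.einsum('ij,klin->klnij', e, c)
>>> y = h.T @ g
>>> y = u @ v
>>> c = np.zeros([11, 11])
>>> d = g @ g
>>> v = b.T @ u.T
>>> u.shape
(11, 7)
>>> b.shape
(7, 11)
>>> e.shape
(11, 11)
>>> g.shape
(7, 7)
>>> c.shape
(11, 11)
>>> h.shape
(7, 7, 11, 11)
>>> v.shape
(11, 11)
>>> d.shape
(7, 7)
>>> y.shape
(11, 7)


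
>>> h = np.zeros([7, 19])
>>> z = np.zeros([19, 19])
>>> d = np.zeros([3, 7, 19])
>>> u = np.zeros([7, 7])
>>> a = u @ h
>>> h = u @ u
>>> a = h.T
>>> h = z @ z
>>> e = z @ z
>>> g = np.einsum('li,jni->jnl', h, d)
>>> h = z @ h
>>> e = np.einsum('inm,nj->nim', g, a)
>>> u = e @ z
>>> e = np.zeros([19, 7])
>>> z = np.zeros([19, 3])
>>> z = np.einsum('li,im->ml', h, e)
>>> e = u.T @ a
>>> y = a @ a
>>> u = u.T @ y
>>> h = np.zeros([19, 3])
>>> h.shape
(19, 3)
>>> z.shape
(7, 19)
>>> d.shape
(3, 7, 19)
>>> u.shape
(19, 3, 7)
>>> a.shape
(7, 7)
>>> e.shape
(19, 3, 7)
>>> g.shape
(3, 7, 19)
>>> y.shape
(7, 7)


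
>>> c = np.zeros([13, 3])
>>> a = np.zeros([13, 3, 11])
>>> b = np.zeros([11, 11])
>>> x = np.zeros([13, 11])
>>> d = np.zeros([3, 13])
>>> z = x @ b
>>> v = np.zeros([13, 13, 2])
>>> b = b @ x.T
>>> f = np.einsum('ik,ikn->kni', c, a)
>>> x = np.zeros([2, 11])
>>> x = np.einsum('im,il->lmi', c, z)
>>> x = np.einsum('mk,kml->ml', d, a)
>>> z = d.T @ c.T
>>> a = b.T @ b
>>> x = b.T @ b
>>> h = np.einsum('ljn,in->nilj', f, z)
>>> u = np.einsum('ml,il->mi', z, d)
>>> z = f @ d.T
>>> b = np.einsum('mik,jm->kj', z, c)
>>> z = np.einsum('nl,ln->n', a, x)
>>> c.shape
(13, 3)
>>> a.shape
(13, 13)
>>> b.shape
(3, 13)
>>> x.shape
(13, 13)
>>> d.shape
(3, 13)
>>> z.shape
(13,)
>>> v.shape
(13, 13, 2)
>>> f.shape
(3, 11, 13)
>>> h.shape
(13, 13, 3, 11)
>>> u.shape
(13, 3)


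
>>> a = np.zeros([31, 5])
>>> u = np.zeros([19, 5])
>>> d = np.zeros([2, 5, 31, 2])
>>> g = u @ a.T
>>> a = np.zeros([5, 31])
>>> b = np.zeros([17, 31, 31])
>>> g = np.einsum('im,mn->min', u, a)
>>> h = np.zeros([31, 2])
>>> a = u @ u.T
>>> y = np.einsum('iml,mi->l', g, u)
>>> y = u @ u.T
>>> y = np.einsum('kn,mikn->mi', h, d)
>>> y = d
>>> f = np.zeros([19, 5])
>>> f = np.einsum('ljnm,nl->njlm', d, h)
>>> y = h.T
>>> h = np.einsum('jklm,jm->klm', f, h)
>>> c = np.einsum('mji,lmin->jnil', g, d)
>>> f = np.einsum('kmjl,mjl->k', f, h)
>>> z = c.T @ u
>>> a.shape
(19, 19)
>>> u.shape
(19, 5)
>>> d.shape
(2, 5, 31, 2)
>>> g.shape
(5, 19, 31)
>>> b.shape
(17, 31, 31)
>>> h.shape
(5, 2, 2)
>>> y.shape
(2, 31)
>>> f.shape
(31,)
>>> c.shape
(19, 2, 31, 2)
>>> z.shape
(2, 31, 2, 5)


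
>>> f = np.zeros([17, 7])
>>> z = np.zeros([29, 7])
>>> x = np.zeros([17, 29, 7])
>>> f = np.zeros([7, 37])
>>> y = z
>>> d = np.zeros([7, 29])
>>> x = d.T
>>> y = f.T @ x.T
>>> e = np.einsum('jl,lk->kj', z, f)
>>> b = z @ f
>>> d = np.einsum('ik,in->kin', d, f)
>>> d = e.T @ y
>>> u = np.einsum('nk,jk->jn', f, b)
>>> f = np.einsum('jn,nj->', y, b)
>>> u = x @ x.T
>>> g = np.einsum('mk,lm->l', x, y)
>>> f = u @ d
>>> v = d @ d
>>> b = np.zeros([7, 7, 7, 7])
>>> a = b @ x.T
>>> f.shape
(29, 29)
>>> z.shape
(29, 7)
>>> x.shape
(29, 7)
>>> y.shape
(37, 29)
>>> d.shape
(29, 29)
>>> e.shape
(37, 29)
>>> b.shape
(7, 7, 7, 7)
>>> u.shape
(29, 29)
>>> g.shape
(37,)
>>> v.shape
(29, 29)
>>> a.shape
(7, 7, 7, 29)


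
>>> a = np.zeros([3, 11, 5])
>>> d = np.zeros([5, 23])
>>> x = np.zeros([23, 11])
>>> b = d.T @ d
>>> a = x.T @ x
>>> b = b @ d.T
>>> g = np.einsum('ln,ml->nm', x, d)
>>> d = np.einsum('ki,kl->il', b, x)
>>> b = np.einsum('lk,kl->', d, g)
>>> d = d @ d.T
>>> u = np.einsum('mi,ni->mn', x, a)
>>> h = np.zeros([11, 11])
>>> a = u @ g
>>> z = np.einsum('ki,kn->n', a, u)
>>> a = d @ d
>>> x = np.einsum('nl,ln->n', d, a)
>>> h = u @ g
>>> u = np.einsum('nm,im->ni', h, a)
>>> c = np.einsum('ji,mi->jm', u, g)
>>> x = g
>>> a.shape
(5, 5)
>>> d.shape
(5, 5)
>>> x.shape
(11, 5)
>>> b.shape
()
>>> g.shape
(11, 5)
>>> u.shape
(23, 5)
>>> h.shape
(23, 5)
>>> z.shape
(11,)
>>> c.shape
(23, 11)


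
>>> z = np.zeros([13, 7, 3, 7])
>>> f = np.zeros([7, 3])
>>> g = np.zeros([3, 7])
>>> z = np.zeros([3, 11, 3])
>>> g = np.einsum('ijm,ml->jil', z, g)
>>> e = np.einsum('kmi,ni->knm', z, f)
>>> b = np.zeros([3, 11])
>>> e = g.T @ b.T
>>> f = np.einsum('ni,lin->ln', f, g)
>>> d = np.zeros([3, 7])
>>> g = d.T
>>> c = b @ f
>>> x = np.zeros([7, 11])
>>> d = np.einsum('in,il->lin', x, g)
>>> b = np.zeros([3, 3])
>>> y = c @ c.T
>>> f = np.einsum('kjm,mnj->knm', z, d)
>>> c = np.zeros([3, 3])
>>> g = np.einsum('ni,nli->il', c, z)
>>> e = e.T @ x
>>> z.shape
(3, 11, 3)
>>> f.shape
(3, 7, 3)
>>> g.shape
(3, 11)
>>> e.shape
(3, 3, 11)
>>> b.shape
(3, 3)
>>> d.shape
(3, 7, 11)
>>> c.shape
(3, 3)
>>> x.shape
(7, 11)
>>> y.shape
(3, 3)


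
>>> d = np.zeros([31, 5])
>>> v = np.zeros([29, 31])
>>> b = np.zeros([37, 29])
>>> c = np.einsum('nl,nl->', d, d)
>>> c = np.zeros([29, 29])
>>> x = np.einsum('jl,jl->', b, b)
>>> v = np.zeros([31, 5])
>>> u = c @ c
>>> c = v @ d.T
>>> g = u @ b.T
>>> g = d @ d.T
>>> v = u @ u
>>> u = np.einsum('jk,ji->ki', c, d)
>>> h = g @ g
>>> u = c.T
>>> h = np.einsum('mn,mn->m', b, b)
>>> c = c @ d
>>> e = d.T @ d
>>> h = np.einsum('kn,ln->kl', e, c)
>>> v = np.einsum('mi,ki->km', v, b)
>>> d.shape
(31, 5)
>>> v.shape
(37, 29)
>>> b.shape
(37, 29)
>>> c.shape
(31, 5)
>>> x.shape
()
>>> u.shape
(31, 31)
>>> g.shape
(31, 31)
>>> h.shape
(5, 31)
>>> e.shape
(5, 5)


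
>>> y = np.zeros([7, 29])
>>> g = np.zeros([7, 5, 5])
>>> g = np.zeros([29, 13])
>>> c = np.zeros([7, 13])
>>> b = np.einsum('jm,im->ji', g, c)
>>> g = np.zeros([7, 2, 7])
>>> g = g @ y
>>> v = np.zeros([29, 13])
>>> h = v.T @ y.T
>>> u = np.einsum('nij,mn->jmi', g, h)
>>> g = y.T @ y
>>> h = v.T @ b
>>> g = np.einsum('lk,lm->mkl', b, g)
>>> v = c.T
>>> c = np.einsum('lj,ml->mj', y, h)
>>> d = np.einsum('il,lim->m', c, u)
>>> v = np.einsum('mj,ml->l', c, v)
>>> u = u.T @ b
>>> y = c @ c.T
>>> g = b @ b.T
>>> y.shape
(13, 13)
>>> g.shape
(29, 29)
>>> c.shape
(13, 29)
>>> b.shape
(29, 7)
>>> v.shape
(7,)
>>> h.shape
(13, 7)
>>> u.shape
(2, 13, 7)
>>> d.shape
(2,)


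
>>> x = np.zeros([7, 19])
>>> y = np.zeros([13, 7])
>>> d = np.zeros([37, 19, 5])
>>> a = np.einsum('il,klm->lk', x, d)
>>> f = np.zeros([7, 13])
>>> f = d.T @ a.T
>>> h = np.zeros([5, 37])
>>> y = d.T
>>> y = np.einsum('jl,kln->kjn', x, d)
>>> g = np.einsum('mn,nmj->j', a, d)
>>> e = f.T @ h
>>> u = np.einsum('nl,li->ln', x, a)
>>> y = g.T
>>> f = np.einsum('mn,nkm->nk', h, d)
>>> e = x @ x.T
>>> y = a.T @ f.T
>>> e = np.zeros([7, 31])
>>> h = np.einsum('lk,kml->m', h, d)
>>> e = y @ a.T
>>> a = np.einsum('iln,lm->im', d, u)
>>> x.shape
(7, 19)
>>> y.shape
(37, 37)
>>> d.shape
(37, 19, 5)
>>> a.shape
(37, 7)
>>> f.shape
(37, 19)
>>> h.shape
(19,)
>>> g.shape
(5,)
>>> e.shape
(37, 19)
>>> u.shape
(19, 7)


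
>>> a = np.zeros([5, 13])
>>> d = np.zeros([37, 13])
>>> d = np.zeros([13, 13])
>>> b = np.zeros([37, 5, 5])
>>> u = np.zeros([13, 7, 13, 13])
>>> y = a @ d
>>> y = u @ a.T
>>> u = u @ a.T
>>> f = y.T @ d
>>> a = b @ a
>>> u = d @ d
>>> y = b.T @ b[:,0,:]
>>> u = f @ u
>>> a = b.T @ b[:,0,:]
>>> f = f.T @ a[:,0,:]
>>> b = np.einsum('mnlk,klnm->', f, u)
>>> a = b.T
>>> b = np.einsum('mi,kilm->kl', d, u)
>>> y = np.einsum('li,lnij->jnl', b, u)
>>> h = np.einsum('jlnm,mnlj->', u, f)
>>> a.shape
()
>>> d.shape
(13, 13)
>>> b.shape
(5, 7)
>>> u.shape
(5, 13, 7, 13)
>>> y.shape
(13, 13, 5)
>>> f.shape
(13, 7, 13, 5)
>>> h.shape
()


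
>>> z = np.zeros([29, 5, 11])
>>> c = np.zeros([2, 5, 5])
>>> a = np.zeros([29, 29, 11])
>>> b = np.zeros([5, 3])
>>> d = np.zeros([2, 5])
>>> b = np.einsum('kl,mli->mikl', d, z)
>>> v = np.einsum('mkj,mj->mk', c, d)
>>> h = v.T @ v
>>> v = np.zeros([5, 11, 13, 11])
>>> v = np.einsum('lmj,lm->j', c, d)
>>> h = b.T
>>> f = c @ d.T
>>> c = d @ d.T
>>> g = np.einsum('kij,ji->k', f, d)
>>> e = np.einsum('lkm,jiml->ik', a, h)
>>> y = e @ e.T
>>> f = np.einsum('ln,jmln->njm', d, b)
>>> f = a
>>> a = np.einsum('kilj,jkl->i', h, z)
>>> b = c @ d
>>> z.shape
(29, 5, 11)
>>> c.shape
(2, 2)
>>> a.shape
(2,)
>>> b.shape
(2, 5)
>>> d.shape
(2, 5)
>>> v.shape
(5,)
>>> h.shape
(5, 2, 11, 29)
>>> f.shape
(29, 29, 11)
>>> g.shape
(2,)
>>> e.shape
(2, 29)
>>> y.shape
(2, 2)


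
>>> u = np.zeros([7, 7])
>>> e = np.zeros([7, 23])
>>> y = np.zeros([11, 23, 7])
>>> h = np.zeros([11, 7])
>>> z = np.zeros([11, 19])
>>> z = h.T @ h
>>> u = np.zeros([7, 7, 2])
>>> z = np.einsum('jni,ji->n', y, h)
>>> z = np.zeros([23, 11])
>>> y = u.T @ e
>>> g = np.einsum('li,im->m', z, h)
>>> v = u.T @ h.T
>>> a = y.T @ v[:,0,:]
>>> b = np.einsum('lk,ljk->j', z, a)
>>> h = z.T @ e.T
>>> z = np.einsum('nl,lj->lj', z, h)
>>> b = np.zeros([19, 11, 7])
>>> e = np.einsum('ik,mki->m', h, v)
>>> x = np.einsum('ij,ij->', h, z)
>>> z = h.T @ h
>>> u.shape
(7, 7, 2)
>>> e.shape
(2,)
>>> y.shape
(2, 7, 23)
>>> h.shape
(11, 7)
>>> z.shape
(7, 7)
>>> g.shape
(7,)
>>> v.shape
(2, 7, 11)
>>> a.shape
(23, 7, 11)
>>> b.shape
(19, 11, 7)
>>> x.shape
()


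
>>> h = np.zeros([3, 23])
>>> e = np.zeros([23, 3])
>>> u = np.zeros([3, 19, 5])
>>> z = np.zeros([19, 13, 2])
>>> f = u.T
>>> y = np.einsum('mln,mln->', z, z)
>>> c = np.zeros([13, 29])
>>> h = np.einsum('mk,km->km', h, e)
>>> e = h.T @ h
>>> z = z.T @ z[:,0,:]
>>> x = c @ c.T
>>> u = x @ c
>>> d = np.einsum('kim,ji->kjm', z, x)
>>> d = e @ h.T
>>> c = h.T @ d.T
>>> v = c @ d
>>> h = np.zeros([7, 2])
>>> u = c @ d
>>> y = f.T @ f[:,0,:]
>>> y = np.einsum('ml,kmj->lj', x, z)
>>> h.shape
(7, 2)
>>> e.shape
(3, 3)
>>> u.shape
(3, 23)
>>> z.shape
(2, 13, 2)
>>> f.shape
(5, 19, 3)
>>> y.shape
(13, 2)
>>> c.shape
(3, 3)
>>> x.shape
(13, 13)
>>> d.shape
(3, 23)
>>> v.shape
(3, 23)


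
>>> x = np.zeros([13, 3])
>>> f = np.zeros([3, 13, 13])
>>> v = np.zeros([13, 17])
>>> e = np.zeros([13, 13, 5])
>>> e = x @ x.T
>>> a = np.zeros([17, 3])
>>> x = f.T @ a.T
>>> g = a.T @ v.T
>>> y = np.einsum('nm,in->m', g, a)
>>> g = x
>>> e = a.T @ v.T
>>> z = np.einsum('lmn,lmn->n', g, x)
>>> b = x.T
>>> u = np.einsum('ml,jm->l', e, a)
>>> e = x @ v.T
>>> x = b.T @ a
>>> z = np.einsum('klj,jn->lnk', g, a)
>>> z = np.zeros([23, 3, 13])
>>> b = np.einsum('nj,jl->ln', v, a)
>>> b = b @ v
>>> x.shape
(13, 13, 3)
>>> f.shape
(3, 13, 13)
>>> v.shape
(13, 17)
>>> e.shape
(13, 13, 13)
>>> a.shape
(17, 3)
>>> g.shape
(13, 13, 17)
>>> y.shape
(13,)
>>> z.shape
(23, 3, 13)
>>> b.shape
(3, 17)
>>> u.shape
(13,)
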